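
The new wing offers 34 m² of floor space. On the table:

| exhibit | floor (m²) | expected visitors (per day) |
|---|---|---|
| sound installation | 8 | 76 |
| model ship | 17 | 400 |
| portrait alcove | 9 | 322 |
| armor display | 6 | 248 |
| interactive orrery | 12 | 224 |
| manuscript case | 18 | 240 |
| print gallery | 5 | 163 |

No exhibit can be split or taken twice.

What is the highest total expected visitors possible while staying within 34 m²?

970

Ranking by ratio (expected visitors/m²): armor display 41.33, portrait alcove 35.78, print gallery 32.60.
The ratio heuristic lands on portrait alcove + armor display + interactive orrery + print gallery (957) but leaves 2 m² idle.
Replace interactive orrery and print gallery with model ship: the trade gains 13 net, giving 970 at 32 m².
That's the maximum — no swap from here does better than 970.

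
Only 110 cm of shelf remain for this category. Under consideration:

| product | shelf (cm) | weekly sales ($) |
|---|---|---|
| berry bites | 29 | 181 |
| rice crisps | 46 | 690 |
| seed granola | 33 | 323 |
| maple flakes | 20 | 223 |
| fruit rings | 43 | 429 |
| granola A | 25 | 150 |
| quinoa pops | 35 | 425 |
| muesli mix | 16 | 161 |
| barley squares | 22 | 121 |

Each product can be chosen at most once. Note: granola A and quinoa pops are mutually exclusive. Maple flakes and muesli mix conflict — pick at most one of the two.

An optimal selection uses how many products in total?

3

Best achievable weekly sales is 1342.
One optimal bundle: rice crisps + maple flakes + fruit rings (109 cm).
Any selection reaching 1342 contains exactly 3 products.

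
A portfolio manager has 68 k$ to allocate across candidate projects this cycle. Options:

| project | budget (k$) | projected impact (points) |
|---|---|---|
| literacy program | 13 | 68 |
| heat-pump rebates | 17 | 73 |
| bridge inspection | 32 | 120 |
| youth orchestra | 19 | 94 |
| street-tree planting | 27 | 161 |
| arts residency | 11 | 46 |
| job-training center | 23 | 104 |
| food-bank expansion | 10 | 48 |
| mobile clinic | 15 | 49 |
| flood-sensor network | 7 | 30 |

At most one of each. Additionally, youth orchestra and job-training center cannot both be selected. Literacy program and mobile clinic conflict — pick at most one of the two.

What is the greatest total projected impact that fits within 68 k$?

353

By projected impact per k$: street-tree planting 5.96, literacy program 5.23, youth orchestra 4.95 lead.
Literacy program + youth orchestra + street-tree planting + flood-sensor network uses 66 of the 68 k$ and totals 353.
Literacy program + street-tree planting + arts residency + food-bank expansion + flood-sensor network matches that 353 at 68 k$; no feasible combination exceeds it.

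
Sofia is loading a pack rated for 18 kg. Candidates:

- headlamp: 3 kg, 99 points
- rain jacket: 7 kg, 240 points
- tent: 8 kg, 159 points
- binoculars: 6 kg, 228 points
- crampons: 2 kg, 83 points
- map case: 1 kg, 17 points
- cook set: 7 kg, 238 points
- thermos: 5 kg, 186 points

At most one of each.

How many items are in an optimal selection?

3

Best achievable utility is 654.
One optimal bundle: rain jacket + binoculars + thermos (18 kg).
Every optimal selection uses 3 items.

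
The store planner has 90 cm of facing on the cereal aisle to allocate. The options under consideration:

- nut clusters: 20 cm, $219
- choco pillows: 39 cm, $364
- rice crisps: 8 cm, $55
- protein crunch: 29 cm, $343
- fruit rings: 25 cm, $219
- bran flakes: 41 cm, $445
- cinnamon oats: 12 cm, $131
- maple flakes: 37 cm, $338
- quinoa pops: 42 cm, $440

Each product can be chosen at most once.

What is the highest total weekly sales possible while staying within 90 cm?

1007

Ranking by ratio (weekly sales/cm): protein crunch 11.83, nut clusters 10.95, cinnamon oats 10.92.
Taking the top-ratio products first gives nut clusters + protein crunch + fruit rings + cinnamon oats for 912 (86 cm).
Replace fruit rings and cinnamon oats with bran flakes: the trade gains 95 net, giving 1007 at 90 cm.
The closest alternative, rice crisps + protein crunch + bran flakes + cinnamon oats, reaches only 974.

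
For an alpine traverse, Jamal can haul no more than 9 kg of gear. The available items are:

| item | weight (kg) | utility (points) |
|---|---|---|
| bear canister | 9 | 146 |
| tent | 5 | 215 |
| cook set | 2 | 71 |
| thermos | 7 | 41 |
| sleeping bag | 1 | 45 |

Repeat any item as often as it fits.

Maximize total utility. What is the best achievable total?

405

Density check — sleeping bag 45.00, tent 43.00, cook set 35.50, bear canister 16.22 are the best per kg.
9×sleeping bag uses 9 of the 9 kg and totals 405.
No other feasible combination exceeds 405.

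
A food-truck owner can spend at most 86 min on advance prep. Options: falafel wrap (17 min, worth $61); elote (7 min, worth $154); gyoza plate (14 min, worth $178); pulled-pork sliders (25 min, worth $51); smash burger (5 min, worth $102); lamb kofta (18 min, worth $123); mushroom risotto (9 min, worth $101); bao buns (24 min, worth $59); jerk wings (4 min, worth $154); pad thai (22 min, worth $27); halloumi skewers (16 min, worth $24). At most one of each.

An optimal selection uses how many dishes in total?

Best achievable profit is 873.
For example falafel wrap + elote + gyoza plate + smash burger + lamb kofta + mushroom risotto + jerk wings achieves it, using 74 min.
Every optimal selection uses 7 dishes.

7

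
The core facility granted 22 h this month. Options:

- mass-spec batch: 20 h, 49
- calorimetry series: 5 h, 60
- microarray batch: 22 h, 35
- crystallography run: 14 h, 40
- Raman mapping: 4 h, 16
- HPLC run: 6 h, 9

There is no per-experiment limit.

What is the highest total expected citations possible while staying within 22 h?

240

Density check — calorimetry series 12.00, Raman mapping 4.00, crystallography run 2.86 are the best per h.
4×calorimetry series uses 20 of the 22 h and totals 240.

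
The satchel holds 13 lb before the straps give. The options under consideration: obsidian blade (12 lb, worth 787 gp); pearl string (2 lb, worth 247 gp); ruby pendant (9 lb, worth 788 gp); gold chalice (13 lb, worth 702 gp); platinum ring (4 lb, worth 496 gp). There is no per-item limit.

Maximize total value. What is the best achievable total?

1488

Best packing: 3×platinum ring — 12 lb, 1488 total.
Every other selection either busts 13 lb or fails to beat 1488.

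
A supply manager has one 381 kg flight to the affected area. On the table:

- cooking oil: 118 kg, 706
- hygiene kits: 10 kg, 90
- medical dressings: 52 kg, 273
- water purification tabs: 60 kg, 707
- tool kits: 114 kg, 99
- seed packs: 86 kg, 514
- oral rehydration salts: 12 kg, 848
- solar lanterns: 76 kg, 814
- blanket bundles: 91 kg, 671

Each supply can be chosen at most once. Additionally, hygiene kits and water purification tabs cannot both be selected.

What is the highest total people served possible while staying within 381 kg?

3827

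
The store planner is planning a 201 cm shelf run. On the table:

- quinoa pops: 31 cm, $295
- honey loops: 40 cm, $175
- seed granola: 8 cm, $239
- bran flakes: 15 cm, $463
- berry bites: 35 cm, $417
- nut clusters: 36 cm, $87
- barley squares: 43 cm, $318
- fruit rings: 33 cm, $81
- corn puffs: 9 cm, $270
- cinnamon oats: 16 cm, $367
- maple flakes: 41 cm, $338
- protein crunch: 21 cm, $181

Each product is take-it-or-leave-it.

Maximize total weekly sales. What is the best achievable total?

2707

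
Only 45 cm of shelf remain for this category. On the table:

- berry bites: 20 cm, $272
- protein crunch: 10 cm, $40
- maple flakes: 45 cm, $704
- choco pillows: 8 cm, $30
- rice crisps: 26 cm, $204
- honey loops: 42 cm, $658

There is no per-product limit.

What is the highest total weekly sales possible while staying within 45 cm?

704

Filling by ratio: honey loops for 658, with 3 cm left unused.
Dropping honey loops frees 42 cm; slotting in maple flakes (45 cm) lifts the total to 704 at 45 cm.
No other feasible combination exceeds 704.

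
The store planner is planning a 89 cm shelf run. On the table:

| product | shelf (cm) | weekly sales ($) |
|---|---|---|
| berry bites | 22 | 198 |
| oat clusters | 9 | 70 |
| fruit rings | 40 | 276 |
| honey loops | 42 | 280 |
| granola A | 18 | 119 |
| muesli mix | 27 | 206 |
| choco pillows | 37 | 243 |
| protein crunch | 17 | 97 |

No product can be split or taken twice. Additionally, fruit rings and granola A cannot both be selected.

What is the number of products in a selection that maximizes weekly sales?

3

Best achievable weekly sales is 680.
For example berry bites + fruit rings + muesli mix achieves it, using 89 cm.
Every optimal selection uses 3 products.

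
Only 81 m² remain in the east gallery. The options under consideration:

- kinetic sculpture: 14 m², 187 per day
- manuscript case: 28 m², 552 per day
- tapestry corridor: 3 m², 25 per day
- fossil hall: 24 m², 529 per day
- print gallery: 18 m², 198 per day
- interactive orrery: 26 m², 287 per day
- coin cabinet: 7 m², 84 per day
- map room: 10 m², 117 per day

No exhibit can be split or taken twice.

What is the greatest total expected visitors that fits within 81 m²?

1410

By expected visitors per m²: fossil hall 22.04, manuscript case 19.71, kinetic sculpture 13.36, coin cabinet 12.00 lead.
The ratio heuristic lands on kinetic sculpture + manuscript case + tapestry corridor + fossil hall + coin cabinet (1377) but leaves 5 m² idle.
Replace coin cabinet with map room: the trade gains 33 net, giving 1410 at 79 m².
The closest alternative, manuscript case + fossil hall + print gallery + map room, reaches only 1396.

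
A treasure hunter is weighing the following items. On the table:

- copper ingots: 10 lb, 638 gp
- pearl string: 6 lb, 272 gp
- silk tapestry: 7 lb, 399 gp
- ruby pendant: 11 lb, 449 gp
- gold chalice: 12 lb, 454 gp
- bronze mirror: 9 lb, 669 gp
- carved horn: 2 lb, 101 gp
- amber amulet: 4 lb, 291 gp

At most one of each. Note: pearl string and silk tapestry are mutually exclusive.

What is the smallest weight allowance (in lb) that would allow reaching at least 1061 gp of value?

15

Look for the lowest-weight combination reaching 1061.
Taking bronze mirror + carved horn + amber amulet gives 1061 (≥ 1061) for 15 lb.
Below 15 lb the best achievable stays under 1061.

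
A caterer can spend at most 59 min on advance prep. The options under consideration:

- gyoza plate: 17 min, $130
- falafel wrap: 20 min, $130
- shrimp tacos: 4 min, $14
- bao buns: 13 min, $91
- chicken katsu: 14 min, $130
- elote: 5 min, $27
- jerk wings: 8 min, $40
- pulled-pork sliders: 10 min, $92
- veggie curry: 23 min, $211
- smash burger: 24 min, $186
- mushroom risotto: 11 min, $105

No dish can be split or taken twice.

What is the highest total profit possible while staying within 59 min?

Taking chicken katsu + pulled-pork sliders + veggie curry + mushroom risotto: 58 min used, 538 in profit.

538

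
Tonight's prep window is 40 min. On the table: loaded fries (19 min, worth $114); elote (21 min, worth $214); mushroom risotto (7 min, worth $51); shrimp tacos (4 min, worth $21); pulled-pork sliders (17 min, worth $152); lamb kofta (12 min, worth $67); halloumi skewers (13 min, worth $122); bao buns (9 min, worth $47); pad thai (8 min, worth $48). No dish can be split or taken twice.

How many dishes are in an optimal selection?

2

The maximum profit within 40 min is 366.
elote + pulled-pork sliders hits 366 at 38 min.
Any selection reaching 366 contains exactly 2 dishes.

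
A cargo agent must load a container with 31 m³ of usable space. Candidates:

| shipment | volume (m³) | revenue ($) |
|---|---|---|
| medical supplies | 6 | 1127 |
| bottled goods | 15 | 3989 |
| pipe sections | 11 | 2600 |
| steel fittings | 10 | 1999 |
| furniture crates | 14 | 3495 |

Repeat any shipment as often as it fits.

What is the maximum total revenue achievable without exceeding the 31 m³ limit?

Density check — bottled goods 265.93, furniture crates 249.64, pipe sections 236.36, steel fittings 199.90 are the best per m³.
Best packing: 2×bottled goods — 30 m³, 7978 total.
No other feasible combination exceeds 7978.

7978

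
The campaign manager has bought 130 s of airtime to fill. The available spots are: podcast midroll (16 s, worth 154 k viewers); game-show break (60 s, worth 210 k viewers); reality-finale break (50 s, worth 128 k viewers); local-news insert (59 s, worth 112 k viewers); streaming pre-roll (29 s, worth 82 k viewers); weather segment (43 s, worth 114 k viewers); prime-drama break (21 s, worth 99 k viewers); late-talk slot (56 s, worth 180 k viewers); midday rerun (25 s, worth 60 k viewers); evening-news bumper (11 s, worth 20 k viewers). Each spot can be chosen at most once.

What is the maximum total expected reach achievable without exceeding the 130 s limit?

By expected reach per s: podcast midroll 9.62, prime-drama break 4.71, game-show break 3.50 lead.
Best packing: podcast midroll + game-show break + streaming pre-roll + prime-drama break — 126 s, 545 total.

545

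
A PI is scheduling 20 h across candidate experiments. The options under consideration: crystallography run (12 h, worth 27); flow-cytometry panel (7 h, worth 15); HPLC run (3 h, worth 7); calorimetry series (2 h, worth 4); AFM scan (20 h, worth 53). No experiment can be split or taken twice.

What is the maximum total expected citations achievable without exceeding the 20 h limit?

Best packing: AFM scan — 20 h, 53 total.
That's the maximum — no swap from here does better than 53.

53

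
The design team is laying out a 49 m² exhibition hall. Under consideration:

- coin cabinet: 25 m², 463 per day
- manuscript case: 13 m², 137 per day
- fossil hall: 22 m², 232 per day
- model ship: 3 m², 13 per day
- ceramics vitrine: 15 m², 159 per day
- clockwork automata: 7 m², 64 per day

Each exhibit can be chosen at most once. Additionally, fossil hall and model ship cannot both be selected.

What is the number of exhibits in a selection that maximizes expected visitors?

2

Best achievable expected visitors is 695.
For example coin cabinet + fossil hall achieves it, using 47 m².
All optima have 2 exhibits.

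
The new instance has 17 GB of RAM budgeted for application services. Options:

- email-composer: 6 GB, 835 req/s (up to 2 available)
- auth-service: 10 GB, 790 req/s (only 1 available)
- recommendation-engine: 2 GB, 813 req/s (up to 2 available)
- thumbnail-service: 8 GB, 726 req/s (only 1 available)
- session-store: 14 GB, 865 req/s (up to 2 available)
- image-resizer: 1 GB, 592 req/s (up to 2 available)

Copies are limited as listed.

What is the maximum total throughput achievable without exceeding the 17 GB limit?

Filling by ratio: email-composer + 2×recommendation-engine + 2×image-resizer for 3645, with 5 GB left unused.
Replace image-resizer with email-composer: the trade gains 243 net, giving 3888 at 17 GB.
Every other selection either busts 17 GB or exceeds an availability limit or fails to beat 3888.

3888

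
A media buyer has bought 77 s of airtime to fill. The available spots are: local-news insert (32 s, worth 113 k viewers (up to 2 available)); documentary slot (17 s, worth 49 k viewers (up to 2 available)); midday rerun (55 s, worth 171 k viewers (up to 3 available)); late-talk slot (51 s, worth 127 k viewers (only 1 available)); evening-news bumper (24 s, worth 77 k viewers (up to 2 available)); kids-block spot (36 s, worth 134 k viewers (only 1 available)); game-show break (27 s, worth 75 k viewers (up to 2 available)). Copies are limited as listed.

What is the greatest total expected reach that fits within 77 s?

By expected reach per s: kids-block spot 3.72, local-news insert 3.53, evening-news bumper 3.21, midday rerun 3.11 lead.
Taking the top-ratio spots first gives local-news insert + kids-block spot for 247 (68 s).
The 32 s tied up in local-news insert is better spent on documentary slot + evening-news bumper — total rises to 260 (77 s).
Every other selection either busts 77 s or exceeds an availability limit or fails to beat 260.

260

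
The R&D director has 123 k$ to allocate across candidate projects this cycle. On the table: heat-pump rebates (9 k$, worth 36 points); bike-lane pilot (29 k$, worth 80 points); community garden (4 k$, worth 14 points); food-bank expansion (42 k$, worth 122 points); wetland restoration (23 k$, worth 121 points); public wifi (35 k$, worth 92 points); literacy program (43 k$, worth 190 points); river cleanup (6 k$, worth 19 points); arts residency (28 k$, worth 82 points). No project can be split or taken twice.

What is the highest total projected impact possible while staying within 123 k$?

Density check — wetland restoration 5.26, literacy program 4.42, heat-pump rebates 4.00, community garden 3.50 are the best per k$.
A density-first pass picks heat-pump rebates + community garden + wetland restoration + literacy program + river cleanup + arts residency — 462 at 113 k$.
Dropping community garden and arts residency frees 32 k$; slotting in food-bank expansion (42 k$) lifts the total to 488 at 123 k$.
Next best is heat-pump rebates + community garden + food-bank expansion + wetland restoration + literacy program at 483 (121 k$) — short by 5.

488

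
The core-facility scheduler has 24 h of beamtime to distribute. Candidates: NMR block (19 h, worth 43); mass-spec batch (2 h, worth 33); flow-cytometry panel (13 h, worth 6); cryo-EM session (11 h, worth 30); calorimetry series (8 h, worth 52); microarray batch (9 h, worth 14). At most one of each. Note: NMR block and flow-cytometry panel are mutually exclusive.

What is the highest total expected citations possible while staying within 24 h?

115

By expected citations per h: mass-spec batch 16.50, calorimetry series 6.50, cryo-EM session 2.73 lead.
The ratio ordering already packs tightly: mass-spec batch + cryo-EM session + calorimetry series, 21 h, 115.
That's the maximum — no feasible swap from here does better than 115.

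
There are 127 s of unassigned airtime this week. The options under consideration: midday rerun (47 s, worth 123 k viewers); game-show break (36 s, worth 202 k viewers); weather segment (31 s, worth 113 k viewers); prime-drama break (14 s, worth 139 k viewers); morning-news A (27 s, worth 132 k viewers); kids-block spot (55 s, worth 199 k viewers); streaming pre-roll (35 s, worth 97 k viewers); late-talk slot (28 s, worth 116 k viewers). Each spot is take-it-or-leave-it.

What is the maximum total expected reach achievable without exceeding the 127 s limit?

Filling by ratio: game-show break + prime-drama break + morning-news A + late-talk slot for 589, with 22 s left unused.
The 28 s tied up in late-talk slot is better spent on midday rerun — total rises to 596 (124 s).

596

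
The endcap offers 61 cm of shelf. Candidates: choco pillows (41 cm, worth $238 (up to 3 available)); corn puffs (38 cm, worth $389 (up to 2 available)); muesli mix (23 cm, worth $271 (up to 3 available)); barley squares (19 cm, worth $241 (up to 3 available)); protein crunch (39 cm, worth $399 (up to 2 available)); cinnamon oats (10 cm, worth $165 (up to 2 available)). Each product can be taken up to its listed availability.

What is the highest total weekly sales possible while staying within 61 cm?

812

By weekly sales per cm: cinnamon oats 16.50, barley squares 12.68, muesli mix 11.78, corn puffs 10.24 lead.
The ratio ordering already packs tightly: 2×barley squares + 2×cinnamon oats, 58 cm, 812.
That's the maximum — no swap from here does better than 812.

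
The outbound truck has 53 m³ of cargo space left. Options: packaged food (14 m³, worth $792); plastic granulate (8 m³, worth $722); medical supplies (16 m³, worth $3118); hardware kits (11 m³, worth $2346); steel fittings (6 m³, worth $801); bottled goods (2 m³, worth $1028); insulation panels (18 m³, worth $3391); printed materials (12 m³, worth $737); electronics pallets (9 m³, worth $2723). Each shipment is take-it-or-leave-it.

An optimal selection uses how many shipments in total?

5

Optimal total is 11061.
For example medical supplies + steel fittings + bottled goods + insulation panels + electronics pallets achieves it, using 51 m³.
Every optimal selection uses 5 shipments.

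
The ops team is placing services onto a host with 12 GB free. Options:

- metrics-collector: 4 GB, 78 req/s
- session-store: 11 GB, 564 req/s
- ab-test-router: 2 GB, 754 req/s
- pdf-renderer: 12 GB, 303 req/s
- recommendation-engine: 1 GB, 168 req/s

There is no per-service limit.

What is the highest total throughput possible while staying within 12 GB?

Best packing: 6×ab-test-router — 12 GB, 4524 total.
That's the maximum — no swap from here does better than 4524.

4524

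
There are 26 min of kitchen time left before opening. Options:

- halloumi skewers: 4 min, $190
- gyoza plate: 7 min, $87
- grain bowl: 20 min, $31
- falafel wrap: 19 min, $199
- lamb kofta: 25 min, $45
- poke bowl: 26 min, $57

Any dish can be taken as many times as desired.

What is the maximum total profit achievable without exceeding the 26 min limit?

6×halloumi skewers uses 24 of the 26 min and totals 1140.
No other feasible combination exceeds 1140.

1140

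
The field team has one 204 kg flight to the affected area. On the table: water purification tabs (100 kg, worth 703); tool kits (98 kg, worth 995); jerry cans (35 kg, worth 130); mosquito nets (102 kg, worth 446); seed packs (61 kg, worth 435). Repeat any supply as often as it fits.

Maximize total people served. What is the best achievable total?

1990

Best packing: 2×tool kits — 196 kg, 1990 total.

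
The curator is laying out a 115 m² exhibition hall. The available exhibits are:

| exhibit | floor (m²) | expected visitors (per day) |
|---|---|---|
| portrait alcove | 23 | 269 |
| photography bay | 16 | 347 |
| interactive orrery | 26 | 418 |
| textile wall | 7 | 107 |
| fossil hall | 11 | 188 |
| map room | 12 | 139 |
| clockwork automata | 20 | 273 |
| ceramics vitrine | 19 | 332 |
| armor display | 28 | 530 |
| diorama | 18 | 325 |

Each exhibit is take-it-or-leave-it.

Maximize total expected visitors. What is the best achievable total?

2059

The ratio heuristic lands on photography bay + textile wall + fossil hall + map room + ceramics vitrine + armor display + diorama (1968) but leaves 4 m² idle.
Replace fossil hall and map room with interactive orrery: the trade gains 91 net, giving 2059 at 114 m².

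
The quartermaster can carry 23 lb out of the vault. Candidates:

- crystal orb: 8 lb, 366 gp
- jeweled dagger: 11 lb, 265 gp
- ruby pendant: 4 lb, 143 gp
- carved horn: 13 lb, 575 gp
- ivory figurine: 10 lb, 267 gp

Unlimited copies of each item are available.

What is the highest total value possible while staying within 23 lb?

A density-first pass picks 2×crystal orb + ruby pendant — 875 at 20 lb.
Replace crystal orb and ruby pendant with carved horn: the trade gains 66 net, giving 941 at 21 lb.
Nothing else within 23 lb beats 941.

941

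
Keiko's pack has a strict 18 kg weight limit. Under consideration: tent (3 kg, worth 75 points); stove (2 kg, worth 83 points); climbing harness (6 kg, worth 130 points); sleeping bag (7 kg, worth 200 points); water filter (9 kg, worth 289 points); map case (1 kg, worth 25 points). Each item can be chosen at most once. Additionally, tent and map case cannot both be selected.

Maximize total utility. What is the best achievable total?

572

Taking stove + sleeping bag + water filter: 18 kg used, 572 in utility.
That's the maximum — no feasible swap from here does better than 572.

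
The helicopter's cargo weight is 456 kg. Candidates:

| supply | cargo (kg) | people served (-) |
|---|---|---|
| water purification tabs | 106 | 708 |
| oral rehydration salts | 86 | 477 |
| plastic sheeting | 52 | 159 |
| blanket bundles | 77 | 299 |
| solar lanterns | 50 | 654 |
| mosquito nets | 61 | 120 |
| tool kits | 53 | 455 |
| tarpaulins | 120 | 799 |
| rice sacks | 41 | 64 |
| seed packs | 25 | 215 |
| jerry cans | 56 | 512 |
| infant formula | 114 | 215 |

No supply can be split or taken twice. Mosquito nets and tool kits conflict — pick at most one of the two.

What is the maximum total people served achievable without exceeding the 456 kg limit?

Ranking by ratio (people served/kg): solar lanterns 13.08, jerry cans 9.14, seed packs 8.60, tool kits 8.58.
Taking water purification tabs + solar lanterns + tool kits + tarpaulins + rice sacks + seed packs + jerry cans: 451 kg used, 3407 in people served.
The spare 5 kg is too small for any remaining supply, and no feasible exchange beats 3407.

3407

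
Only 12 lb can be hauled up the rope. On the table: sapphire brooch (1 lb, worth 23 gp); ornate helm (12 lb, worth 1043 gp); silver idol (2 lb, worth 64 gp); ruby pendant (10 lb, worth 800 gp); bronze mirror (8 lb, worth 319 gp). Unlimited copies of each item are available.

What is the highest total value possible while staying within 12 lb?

The ratio ordering already packs tightly: ornate helm, 12 lb, 1043.
Nothing else within 12 lb beats 1043.

1043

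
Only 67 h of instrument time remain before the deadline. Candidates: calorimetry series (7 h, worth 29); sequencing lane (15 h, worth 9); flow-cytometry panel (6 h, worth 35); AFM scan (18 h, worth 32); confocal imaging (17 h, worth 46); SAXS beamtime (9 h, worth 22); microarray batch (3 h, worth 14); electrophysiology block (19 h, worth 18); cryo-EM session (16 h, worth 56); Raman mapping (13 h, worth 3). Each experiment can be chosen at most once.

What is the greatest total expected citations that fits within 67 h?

212

Greedy by ratio would take calorimetry series + flow-cytometry panel + confocal imaging + SAXS beamtime + microarray batch + cryo-EM session: 58 h used, total 202.
Dropping SAXS beamtime frees 9 h; slotting in AFM scan (18 h) lifts the total to 212 at 67 h.
No other feasible combination exceeds 212.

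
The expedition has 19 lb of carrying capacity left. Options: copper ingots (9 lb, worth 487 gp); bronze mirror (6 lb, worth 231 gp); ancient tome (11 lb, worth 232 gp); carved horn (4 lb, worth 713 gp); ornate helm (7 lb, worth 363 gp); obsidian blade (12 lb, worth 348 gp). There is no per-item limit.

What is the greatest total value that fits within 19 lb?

Density check — carved horn 178.25, copper ingots 54.11, ornate helm 51.86, bronze mirror 38.50 are the best per lb.
4×carved horn uses 16 of the 19 lb and totals 2852.
That's the maximum — no swap from here does better than 2852.

2852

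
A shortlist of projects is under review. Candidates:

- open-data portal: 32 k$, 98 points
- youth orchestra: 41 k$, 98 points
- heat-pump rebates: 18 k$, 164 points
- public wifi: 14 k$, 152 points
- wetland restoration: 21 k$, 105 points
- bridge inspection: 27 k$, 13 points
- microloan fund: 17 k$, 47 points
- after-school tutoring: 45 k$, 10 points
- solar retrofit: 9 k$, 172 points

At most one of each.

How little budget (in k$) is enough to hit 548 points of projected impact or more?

Need the lightest bundle worth ≥ 548.
heat-pump rebates + public wifi + wetland restoration + solar retrofit: 593 projected impact at 62 k$.
Below 62 k$ the best achievable stays under 548.

62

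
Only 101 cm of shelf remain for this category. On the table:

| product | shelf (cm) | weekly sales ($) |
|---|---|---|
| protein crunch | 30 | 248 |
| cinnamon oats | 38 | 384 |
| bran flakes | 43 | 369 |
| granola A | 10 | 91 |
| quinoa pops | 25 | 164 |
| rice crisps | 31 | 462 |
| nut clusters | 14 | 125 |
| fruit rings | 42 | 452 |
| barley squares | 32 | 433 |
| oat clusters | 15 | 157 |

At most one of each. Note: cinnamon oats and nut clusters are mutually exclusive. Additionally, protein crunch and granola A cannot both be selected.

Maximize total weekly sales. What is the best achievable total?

1279

Greedy by ratio would take granola A + rice crisps + barley squares + oat clusters: 88 cm used, total 1143.
The 25 cm tied up in granola A and oat clusters is better spent on cinnamon oats — total rises to 1279 (101 cm).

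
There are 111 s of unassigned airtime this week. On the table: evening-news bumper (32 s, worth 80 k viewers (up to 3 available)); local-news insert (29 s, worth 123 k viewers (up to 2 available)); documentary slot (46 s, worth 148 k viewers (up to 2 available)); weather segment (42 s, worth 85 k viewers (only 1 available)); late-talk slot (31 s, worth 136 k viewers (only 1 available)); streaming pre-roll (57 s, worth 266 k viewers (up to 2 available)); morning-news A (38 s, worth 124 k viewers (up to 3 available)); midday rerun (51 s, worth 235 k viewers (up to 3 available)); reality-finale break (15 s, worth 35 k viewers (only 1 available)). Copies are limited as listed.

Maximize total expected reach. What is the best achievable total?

501

Taking streaming pre-roll + midday rerun: 108 s used, 501 in expected reach.
That's the maximum — no swap from here does better than 501.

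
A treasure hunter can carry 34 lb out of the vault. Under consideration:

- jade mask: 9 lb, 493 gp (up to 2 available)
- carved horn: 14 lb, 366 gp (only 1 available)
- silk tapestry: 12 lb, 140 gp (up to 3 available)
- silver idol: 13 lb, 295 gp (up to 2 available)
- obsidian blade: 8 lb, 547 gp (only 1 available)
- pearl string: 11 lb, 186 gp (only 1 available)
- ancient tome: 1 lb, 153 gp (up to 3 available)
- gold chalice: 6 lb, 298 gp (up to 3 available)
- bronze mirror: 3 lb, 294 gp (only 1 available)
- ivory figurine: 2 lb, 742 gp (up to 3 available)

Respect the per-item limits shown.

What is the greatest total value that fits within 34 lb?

A density-first pass picks jade mask + obsidian blade + 3×ancient tome + bronze mirror + 3×ivory figurine — 4019 at 29 lb.
Replace ancient tome with gold chalice: the trade gains 145 net, giving 4164 at 34 lb.
Every other selection either busts 34 lb or exceeds an availability limit or fails to beat 4164.

4164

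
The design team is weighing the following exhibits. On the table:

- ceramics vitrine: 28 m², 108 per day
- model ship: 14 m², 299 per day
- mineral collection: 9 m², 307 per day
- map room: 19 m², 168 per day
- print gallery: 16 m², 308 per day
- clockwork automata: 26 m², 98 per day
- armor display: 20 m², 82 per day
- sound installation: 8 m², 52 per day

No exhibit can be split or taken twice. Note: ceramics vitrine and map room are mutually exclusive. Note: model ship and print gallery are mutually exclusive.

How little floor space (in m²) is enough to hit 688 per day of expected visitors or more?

42

Look for the lowest-floor combination reaching 688.
Taking model ship + mineral collection + map room gives 774 (≥ 688) for 42 m².
No combination under 42 m² hits 688.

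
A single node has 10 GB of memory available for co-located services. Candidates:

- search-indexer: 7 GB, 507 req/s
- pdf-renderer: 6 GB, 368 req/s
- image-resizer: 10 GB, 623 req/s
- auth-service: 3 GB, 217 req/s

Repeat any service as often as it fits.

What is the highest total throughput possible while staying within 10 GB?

Ranking by ratio (throughput/GB): search-indexer 72.43, auth-service 72.33, image-resizer 62.30.
Best packing: search-indexer + auth-service — 10 GB, 724 total.
No other feasible combination exceeds 724.

724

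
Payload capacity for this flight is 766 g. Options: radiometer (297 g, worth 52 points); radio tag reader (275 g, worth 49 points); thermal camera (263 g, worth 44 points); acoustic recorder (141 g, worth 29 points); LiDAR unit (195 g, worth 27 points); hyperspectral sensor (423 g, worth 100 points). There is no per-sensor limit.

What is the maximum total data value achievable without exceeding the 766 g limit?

158

By data value per g: hyperspectral sensor 0.24, acoustic recorder 0.21, radio tag reader 0.18, radiometer 0.18 lead.
Taking 2×acoustic recorder + hyperspectral sensor: 705 g used, 158 in data value.
No other feasible combination exceeds 158.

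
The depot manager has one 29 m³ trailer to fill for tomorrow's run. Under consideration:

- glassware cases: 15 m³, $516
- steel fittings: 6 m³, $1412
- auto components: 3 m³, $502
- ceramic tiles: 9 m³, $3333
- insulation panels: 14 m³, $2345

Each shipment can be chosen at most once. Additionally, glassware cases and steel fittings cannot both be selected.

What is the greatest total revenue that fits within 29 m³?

Best packing: steel fittings + ceramic tiles + insulation panels — 29 m³, 7090 total.

7090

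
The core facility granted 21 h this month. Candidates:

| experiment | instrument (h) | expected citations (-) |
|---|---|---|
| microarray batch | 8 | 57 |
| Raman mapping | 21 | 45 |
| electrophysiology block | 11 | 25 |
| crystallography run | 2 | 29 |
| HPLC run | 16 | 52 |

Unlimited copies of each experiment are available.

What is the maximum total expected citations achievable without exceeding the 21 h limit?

290

Density check — crystallography run 14.50, microarray batch 7.12, HPLC run 3.25 are the best per h.
The ratio ordering already packs tightly: 10×crystallography run, 20 h, 290.
Every other selection either busts 21 h or fails to beat 290.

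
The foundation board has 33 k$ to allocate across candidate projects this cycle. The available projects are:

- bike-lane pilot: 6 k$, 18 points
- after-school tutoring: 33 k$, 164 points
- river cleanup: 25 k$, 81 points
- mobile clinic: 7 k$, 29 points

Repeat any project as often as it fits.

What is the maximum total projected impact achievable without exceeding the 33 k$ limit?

After-school tutoring uses 33 of the 33 k$ and totals 164.

164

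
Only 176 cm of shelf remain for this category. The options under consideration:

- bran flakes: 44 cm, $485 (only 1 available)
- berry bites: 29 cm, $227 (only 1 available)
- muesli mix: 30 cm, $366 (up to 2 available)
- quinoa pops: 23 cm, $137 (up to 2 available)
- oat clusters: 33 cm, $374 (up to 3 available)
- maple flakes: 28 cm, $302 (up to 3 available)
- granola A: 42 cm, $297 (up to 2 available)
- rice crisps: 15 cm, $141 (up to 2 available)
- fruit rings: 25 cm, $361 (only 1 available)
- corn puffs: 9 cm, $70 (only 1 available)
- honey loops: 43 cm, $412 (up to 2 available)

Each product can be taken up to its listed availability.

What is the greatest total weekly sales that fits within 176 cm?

Filling by ratio: 2×muesli mix + 2×oat clusters + rice crisps + fruit rings + corn puffs for 2052, with 1 cm left unused.
The 57 cm tied up in oat clusters and rice crisps and corn puffs is better spent on 2×maple flakes — total rises to 2071 (174 cm).
Every other selection either busts 176 cm or exceeds an availability limit or fails to beat 2071.

2071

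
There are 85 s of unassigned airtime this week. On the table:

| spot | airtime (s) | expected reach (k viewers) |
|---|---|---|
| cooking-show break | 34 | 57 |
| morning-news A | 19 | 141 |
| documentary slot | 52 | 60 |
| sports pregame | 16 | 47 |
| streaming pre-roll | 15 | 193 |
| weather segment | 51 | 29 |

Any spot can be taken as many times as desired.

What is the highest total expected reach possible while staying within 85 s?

965

Density check — streaming pre-roll 12.87, morning-news A 7.42, sports pregame 2.94, cooking-show break 1.68 are the best per s.
The ratio ordering already packs tightly: 5×streaming pre-roll, 75 s, 965.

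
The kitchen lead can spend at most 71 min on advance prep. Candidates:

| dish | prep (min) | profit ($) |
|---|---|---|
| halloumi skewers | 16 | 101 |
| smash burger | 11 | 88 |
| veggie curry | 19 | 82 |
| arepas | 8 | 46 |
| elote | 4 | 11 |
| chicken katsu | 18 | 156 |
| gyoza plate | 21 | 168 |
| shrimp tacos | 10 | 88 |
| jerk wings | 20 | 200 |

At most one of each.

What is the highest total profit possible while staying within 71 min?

A density-first pass picks smash burger + arepas + elote + chicken katsu + shrimp tacos + jerk wings — 589 at 71 min.
The 22 min tied up in arepas and elote and shrimp tacos is better spent on gyoza plate — total rises to 612 (70 min).

612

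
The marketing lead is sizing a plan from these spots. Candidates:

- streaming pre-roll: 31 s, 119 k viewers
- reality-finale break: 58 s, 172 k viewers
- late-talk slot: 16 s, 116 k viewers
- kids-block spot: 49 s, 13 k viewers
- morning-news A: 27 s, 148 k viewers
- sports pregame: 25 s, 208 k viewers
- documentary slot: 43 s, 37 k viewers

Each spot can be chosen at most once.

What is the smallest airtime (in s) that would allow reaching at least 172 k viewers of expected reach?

Look for the lowest-airtime combination reaching 172.
sports pregame: 208 expected reach at 25 s.
Any bundle with less than 25 s falls short of 172.

25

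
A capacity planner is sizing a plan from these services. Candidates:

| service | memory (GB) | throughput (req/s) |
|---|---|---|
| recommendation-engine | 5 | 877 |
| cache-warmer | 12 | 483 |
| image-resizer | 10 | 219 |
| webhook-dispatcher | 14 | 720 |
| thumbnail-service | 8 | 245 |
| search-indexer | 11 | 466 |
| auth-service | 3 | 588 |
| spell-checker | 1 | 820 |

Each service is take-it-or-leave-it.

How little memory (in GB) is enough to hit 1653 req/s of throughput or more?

Need the lightest bundle worth ≥ 1653.
Taking recommendation-engine + spell-checker gives 1697 (≥ 1653) for 6 GB.
Below 6 GB the best achievable stays under 1653.

6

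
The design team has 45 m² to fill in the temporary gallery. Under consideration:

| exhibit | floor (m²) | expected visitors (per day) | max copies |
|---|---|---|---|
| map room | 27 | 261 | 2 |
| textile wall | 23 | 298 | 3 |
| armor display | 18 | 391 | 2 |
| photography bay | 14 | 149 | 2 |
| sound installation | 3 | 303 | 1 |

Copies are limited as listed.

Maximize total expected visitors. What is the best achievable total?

Best packing: 2×armor display + sound installation — 39 m², 1085 total.
No other feasible combination exceeds 1085.

1085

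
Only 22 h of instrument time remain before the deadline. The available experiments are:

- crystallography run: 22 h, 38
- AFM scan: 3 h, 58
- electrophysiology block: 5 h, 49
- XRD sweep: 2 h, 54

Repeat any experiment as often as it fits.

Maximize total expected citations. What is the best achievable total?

594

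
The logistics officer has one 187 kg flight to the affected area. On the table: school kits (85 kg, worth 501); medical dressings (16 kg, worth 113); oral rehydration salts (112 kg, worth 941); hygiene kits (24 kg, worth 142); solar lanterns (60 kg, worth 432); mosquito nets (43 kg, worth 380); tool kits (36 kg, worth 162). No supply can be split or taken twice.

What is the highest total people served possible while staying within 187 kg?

A density-first pass picks medical dressings + oral rehydration salts + mosquito nets — 1434 at 171 kg.
The 16 kg tied up in medical dressings is better spent on hygiene kits — total rises to 1463 (179 kg).

1463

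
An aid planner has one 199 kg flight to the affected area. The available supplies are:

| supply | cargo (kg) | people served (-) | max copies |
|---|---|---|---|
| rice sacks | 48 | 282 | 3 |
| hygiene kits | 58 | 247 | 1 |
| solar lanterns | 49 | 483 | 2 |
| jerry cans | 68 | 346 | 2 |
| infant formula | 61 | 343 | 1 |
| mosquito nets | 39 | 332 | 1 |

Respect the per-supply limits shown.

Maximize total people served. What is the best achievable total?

Filling by ratio: rice sacks + 2×solar lanterns + mosquito nets for 1580, with 14 kg left unused.
Replace rice sacks with infant formula: the trade gains 61 net, giving 1641 at 198 kg.
Every other selection either busts 199 kg or exceeds an availability limit or fails to beat 1641.

1641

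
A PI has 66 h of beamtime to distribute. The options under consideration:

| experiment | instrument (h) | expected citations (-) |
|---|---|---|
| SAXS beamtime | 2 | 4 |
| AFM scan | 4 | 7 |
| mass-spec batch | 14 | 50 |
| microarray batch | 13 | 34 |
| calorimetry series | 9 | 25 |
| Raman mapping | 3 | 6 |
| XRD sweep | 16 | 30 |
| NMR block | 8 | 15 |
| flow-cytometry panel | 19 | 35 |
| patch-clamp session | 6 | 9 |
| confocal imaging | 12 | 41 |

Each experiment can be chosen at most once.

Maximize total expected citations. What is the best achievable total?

184

Filling by ratio: SAXS beamtime + AFM scan + mass-spec batch + microarray batch + calorimetry series + Raman mapping + NMR block + confocal imaging for 182, with 1 h left unused.
Dropping AFM scan and Raman mapping and NMR block frees 15 h; slotting in XRD sweep (16 h) lifts the total to 184 at 66 h.
Runner-up SAXS beamtime + AFM scan + mass-spec batch + microarray batch + calorimetry series + Raman mapping + NMR block + confocal imaging tops out at 182.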